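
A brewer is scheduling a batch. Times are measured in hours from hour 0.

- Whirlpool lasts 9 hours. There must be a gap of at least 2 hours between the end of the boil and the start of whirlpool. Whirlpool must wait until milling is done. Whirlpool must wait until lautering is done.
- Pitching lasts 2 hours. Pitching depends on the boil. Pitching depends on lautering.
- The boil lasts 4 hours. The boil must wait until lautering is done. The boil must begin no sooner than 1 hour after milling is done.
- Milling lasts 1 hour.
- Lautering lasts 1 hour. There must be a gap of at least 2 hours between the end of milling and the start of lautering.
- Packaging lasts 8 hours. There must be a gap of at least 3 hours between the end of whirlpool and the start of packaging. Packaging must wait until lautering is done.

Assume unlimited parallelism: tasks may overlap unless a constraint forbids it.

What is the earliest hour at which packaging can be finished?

Milling has no prerequisites, so it starts at hour 0 and finishes at hour 1.
After milling (finishes hour 1, plus 2-hour gap → hour 3), lautering can start at hour 3 and finishes at hour 4.
The boil needs all of lautering (finishes hour 4); milling (finishes hour 1, plus 1-hour gap → hour 2). That puts its earliest start at hour 4; it finishes at 4 + 4 = hour 8.
For whirlpool: the boil (finishes hour 8, plus 2-hour gap → hour 10); milling (finishes hour 1); lautering (finishes hour 4). Taking the maximum gives a start of hour 10, and it finishes at 10 + 9 = hour 19.
Packaging has to wait for whirlpool (finishes hour 19, plus 3-hour gap → hour 22); lautering (finishes hour 4). The latest of these is hour 22, so packaging runs hour 22 to 22 + 8 = hour 30.

30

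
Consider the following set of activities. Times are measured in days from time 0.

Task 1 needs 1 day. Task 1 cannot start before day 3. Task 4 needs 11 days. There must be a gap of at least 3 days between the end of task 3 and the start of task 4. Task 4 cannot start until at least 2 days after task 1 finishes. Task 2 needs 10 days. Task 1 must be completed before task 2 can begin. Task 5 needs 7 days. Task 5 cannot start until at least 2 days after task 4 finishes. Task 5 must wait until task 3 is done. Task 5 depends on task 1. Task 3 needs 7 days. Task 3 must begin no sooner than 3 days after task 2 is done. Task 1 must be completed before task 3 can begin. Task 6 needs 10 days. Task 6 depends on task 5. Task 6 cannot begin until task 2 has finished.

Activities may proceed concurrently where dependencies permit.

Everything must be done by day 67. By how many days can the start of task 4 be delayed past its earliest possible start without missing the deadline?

10

After its own release at day 3, task 1 can start at day 3 and finishes at day 4.
Task 2 cannot begin until task 1 (finishes day 4). It runs from day 4 to 4 + 10 = day 14.
Task 3 has to wait for task 2 (finishes day 14, plus 3-day gap → day 17); task 1 (finishes day 4). The latest of these is day 17, so task 3 runs day 17 to 17 + 7 = day 24.
Task 4 has to wait for task 3 (finishes day 24, plus 3-day gap → day 27); task 1 (finishes day 4, plus 2-day gap → day 6). The latest of these is day 27, so task 4 runs day 27 to 27 + 11 = day 38.

Working backward from the deadline:
Task 6 must finish by day 67; it takes 10 days, so it must start by 67 − 10 = day 57.
Task 5 has to be done before task 6 (must start by day 57). That means finishing by day 57, i.e. starting by 57 − 7 = day 50.
Since task 5 (must start by day 50, minus 2-day gap → day 48) depends on it, task 4 must finish by day 48. Backing off its 11-day duration gives a latest start of day 37.
So task 4 can start as early as day 27 and as late as day 37, giving 37 − 27 = 10 days of slack.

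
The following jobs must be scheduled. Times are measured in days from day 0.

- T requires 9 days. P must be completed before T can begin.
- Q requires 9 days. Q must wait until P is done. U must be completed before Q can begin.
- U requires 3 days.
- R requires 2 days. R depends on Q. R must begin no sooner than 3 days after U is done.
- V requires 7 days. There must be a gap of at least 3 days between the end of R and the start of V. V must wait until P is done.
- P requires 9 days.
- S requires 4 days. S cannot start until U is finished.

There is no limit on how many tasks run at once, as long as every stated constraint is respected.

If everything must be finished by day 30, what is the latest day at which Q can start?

9

V has no dependents, so it just needs to finish by day 30. Starting by 30 − 7 = day 23 achieves that.
R has to be done before V (must start by day 23, minus 3-day gap → day 20). That means finishing by day 20, i.e. starting by 20 − 2 = day 18.
Q has to be done before R (must start by day 18). That means finishing by day 18, i.e. starting by 18 − 9 = day 9.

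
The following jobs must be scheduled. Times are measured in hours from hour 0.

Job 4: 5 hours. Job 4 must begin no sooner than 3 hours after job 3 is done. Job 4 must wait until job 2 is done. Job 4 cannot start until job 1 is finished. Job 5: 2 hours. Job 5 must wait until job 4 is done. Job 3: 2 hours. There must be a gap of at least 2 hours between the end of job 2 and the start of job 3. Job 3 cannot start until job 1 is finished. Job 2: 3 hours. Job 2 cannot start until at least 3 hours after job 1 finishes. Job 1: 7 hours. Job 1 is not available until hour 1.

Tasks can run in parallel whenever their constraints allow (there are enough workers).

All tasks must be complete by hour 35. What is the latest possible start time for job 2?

Job 5 must finish by hour 35; it takes 2 hours, so it must start by 35 − 2 = hour 33.
Job 4 feeds into job 5 (must start by hour 33); so job 4 must finish by hour 33 and therefore start by hour 28.
Job 3 must finish before job 4 (must start by hour 28, minus 3-hour gap → hour 25). With a 2-hour duration, job 3 must start by 25 − 2 = hour 23.
For job 2: job 3 (must start by hour 23, minus 2-hour gap → hour 21); job 4 (must start by hour 28). The most restrictive is hour 21; with a 3-hour duration, job 2 must start by hour 18.

18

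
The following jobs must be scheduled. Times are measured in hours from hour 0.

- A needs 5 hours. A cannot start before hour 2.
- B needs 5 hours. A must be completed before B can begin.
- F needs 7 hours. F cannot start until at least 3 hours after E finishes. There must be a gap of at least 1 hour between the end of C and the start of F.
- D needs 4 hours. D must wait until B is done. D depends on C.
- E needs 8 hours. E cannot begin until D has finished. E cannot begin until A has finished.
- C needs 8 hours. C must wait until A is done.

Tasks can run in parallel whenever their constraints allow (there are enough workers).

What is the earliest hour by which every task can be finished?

A waits on its own release at hour 2, so it starts at hour 2 and finishes at 2 + 5 = hour 7.
C waits on A (finishes hour 7), so it starts at hour 7 and finishes at 7 + 8 = hour 15.
B waits on A (finishes hour 7), so it starts at hour 7 and finishes at 7 + 5 = hour 12.
D cannot start until B (finishes hour 12); C (finishes hour 15). The controlling bound is hour 15, so D finishes at 15 + 4 = hour 19.
For E: D (finishes hour 19); A (finishes hour 7). Taking the maximum gives a start of hour 19, and it finishes at 19 + 8 = hour 27.
F cannot start until E (finishes hour 27, plus 3-hour gap → hour 30); C (finishes hour 15, plus 1-hour gap → hour 16). The controlling bound is hour 30, so F finishes at 30 + 7 = hour 37.
All tasks are finished once the last one completes. Finish times: A at 7, B at 12, C at 15, D at 19, E at 27, F at 37. The latest is hour 37.

37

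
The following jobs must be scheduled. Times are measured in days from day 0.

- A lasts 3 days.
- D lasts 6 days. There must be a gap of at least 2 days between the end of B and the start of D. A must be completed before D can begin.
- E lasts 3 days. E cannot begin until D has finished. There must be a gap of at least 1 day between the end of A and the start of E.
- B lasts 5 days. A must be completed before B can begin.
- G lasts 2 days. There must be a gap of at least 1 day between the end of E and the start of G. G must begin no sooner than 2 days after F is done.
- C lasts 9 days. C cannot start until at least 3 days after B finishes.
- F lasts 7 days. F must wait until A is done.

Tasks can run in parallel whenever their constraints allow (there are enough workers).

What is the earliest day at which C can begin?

11

A has no prerequisites, so it starts at day 0 and finishes at day 3.
B waits on A (finishes day 3), so it starts at day 3 and finishes at 3 + 5 = day 8.
C waits on B (finishes day 8, plus 3-day gap → day 11), so the earliest it can start is day 11.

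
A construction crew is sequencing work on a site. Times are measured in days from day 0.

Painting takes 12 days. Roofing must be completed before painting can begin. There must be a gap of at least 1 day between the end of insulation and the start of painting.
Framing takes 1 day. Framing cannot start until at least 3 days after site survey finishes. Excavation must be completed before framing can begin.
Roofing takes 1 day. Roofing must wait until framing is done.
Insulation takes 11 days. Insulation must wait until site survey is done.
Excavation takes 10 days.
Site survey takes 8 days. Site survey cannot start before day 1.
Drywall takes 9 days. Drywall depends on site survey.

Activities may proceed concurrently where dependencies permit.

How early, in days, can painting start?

Excavation can start immediately at day 0; it finishes at day 10.
After its own release at day 1, site survey can start at day 1 and finishes at day 9.
Insulation cannot begin until site survey (finishes day 9). It runs from day 9 to 9 + 11 = day 20.
For framing: site survey (finishes day 9, plus 3-day gap → day 12); excavation (finishes day 10). Taking the maximum gives a start of day 12, and it finishes at 12 + 1 = day 13.
Roofing cannot begin until framing (finishes day 13). It runs from day 13 to 13 + 1 = day 14.
Painting waits on roofing (finishes day 14); insulation (finishes day 20, plus 1-day gap → day 21). The latest of these is day 21, which is the earliest painting can start.

21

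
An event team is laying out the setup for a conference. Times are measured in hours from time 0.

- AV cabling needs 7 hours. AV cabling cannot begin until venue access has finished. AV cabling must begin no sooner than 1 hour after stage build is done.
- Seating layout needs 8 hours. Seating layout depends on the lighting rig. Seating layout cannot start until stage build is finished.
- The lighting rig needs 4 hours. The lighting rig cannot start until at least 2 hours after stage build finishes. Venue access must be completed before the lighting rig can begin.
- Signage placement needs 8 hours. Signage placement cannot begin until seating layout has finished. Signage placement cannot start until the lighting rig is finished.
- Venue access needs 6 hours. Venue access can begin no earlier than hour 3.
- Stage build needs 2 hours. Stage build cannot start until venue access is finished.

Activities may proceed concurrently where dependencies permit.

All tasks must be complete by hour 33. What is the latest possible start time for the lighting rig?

13

Signage placement has no dependents, so it just needs to finish by hour 33. Starting by 33 − 8 = hour 25 achieves that.
Seating layout must finish before signage placement (must start by hour 25). With an 8-hour duration, seating layout must start by 25 − 8 = hour 17.
The lighting rig has several dependents: seating layout (must start by hour 17); signage placement (must start by hour 25). The earliest of those limits is hour 17, so the lighting rig must start by 17 − 4 = hour 13.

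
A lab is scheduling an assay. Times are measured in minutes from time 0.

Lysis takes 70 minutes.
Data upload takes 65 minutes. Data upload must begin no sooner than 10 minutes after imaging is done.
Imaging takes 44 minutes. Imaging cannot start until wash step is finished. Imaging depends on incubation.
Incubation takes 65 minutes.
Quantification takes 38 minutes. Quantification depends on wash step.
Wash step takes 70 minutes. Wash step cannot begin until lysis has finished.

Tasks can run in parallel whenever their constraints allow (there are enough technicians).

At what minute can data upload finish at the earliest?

Incubation has no prerequisites, so it starts at minute 0 and finishes at minute 65.
Lysis can start immediately at minute 0; it finishes at minute 70.
Wash step cannot begin until lysis (finishes minute 70). It runs from minute 70 to 70 + 70 = minute 140.
For imaging: wash step (finishes minute 140); incubation (finishes minute 65). Taking the maximum gives a start of minute 140, and it finishes at 140 + 44 = minute 184.
Data upload waits on imaging (finishes minute 184, plus 10-minute gap → minute 194), so it starts at minute 194 and finishes at 194 + 65 = minute 259.

259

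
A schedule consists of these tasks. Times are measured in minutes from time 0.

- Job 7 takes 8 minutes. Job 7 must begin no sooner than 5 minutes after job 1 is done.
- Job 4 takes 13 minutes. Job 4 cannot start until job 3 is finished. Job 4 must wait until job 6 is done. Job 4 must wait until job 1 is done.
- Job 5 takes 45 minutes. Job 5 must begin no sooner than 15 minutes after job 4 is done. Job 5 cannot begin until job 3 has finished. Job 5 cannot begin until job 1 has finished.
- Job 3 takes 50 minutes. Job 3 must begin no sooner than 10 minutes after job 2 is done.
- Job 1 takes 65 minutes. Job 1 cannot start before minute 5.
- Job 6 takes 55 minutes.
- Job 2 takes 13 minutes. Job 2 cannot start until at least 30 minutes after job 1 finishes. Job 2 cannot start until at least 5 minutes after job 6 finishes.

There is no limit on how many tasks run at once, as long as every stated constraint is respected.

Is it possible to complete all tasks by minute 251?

Yes

Job 6 can start immediately at minute 0; it finishes at minute 55.
Job 1 cannot begin until its own release at minute 5. It runs from minute 5 to 5 + 65 = minute 70.
Job 7 waits on job 1 (finishes minute 70, plus 5-minute gap → minute 75), so it starts at minute 75 and finishes at 75 + 8 = minute 83.
Job 2 cannot start until job 1 (finishes minute 70, plus 30-minute gap → minute 100); job 6 (finishes minute 55, plus 5-minute gap → minute 60). The controlling bound is minute 100, so job 2 finishes at 100 + 13 = minute 113.
After job 2 (finishes minute 113, plus 10-minute gap → minute 123), job 3 can start at minute 123 and finishes at minute 173.
Job 4 has to wait for job 3 (finishes minute 173); job 6 (finishes minute 55); job 1 (finishes minute 70). The latest of these is minute 173, so job 4 runs minute 173 to 173 + 13 = minute 186.
Job 5 has to wait for job 4 (finishes minute 186, plus 15-minute gap → minute 201); job 3 (finishes minute 173); job 1 (finishes minute 70). The latest of these is minute 201, so job 5 runs minute 201 to 201 + 45 = minute 246.
Every task is finished by minute 246, which is no later than the deadline of 251, so the schedule is feasible.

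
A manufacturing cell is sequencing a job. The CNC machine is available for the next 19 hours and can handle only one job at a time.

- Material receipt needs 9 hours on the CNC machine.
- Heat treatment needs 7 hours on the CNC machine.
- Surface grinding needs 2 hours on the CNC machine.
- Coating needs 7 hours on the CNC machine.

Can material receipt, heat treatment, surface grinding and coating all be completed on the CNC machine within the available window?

No

Running back to back, the jobs need 9 + 7 + 2 + 7 = 25 hours on the CNC machine.
Since 25 > 19, they cannot all fit.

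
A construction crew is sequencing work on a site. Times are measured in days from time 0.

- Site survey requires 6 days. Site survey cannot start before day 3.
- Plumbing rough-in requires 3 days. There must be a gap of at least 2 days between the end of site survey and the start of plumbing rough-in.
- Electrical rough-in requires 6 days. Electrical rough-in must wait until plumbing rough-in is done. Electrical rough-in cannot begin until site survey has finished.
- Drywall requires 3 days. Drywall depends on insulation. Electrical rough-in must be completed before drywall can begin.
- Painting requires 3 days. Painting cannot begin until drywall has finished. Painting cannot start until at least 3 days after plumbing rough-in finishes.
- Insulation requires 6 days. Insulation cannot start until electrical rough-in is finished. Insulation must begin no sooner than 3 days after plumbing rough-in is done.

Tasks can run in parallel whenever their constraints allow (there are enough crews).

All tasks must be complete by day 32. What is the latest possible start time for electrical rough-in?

To finish by day 32, painting (duration 3) must start no later than day 29.
Drywall feeds into painting (must start by day 29); so drywall must finish by day 29 and therefore start by day 26.
Insulation has to be done before drywall (must start by day 26). That means finishing by day 26, i.e. starting by 26 − 6 = day 20.
Electrical rough-in feeds insulation (must start by day 20); drywall (must start by day 26). Taking the minimum, electrical rough-in must finish by day 20 and start by 20 − 6 = day 14.

14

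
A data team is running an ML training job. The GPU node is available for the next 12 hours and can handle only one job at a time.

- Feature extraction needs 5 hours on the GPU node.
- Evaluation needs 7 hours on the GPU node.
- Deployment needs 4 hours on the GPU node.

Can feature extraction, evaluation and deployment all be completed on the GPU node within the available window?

No

Running back to back, the jobs need 5 + 7 + 4 = 16 hours on the GPU node.
Since 16 > 12, they cannot all fit.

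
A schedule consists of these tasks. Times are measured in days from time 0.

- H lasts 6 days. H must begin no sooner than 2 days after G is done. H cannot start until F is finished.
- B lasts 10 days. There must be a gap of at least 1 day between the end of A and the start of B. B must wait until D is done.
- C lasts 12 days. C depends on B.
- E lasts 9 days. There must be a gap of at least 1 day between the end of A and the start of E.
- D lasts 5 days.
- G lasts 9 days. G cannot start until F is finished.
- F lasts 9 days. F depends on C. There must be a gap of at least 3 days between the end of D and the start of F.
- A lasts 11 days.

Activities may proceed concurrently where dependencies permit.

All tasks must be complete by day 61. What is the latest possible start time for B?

H has no dependents, so it just needs to finish by day 61. Starting by 61 − 6 = day 55 achieves that.
Since H (must start by day 55, minus 2-day gap → day 53) depends on it, G must finish by day 53. Backing off its 9-day duration gives a latest start of day 44.
F has several dependents: G (must start by day 44); H (must start by day 55). The earliest of those limits is day 44, so F must start by 44 − 9 = day 35.
Since F (must start by day 35) depends on it, C must finish by day 35. Backing off its 12-day duration gives a latest start of day 23.
B feeds into C (must start by day 23); so B must finish by day 23 and therefore start by day 13.

13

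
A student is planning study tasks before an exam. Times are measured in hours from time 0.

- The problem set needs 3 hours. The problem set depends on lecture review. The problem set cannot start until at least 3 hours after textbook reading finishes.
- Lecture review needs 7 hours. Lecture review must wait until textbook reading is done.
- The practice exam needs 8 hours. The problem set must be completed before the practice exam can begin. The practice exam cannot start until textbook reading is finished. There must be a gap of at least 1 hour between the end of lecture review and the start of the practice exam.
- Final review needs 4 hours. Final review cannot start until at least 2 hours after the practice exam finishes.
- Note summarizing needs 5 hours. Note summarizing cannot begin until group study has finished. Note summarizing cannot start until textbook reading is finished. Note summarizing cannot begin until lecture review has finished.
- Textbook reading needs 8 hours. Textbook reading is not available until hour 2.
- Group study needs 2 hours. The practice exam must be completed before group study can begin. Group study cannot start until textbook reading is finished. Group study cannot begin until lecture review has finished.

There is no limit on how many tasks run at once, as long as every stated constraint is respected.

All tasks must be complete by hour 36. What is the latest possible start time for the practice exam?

21

Note summarizing has no dependents, so it just needs to finish by hour 36. Starting by 36 − 5 = hour 31 achieves that.
Group study has to be done before note summarizing (must start by hour 31). That means finishing by hour 31, i.e. starting by 31 − 2 = hour 29.
To finish by hour 36, final review (duration 4) must start no later than hour 32.
The practice exam feeds group study (must start by hour 29); final review (must start by hour 32, minus 2-hour gap → hour 30). Taking the minimum, the practice exam must finish by hour 29 and start by 29 − 8 = hour 21.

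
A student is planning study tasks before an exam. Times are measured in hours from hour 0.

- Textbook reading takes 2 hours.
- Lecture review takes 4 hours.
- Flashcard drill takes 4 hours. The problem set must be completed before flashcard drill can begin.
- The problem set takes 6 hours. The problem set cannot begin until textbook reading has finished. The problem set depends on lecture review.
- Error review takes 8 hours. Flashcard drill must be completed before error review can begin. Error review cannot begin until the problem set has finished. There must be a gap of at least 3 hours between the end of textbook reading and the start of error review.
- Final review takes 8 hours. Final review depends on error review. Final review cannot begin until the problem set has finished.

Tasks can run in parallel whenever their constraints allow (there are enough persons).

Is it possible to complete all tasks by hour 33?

Nothing blocks lecture review, so it runs from hour 0 to hour 4.
Nothing blocks textbook reading, so it runs from hour 0 to hour 2.
For the problem set: textbook reading (finishes hour 2); lecture review (finishes hour 4). Taking the maximum gives a start of hour 4, and it finishes at 4 + 6 = hour 10.
Flashcard drill cannot begin until the problem set (finishes hour 10). It runs from hour 10 to 10 + 4 = hour 14.
Error review cannot start until flashcard drill (finishes hour 14); the problem set (finishes hour 10); textbook reading (finishes hour 2, plus 3-hour gap → hour 5). The controlling bound is hour 14, so error review finishes at 14 + 8 = hour 22.
Final review needs all of error review (finishes hour 22); the problem set (finishes hour 10). That puts its earliest start at hour 22; it finishes at 22 + 8 = hour 30.
Every task is finished by hour 30, which is no later than the deadline of 33, so the schedule is feasible.

Yes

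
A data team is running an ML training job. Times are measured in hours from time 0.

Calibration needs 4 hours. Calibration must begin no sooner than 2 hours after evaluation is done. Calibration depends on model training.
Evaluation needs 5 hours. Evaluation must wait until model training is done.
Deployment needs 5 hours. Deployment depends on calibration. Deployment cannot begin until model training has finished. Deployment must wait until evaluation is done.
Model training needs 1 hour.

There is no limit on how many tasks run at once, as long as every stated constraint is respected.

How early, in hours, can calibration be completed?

12

Nothing blocks model training, so it runs from hour 0 to hour 1.
After model training (finishes hour 1), evaluation can start at hour 1 and finishes at hour 6.
Calibration needs all of evaluation (finishes hour 6, plus 2-hour gap → hour 8); model training (finishes hour 1). That puts its earliest start at hour 8; it finishes at 8 + 4 = hour 12.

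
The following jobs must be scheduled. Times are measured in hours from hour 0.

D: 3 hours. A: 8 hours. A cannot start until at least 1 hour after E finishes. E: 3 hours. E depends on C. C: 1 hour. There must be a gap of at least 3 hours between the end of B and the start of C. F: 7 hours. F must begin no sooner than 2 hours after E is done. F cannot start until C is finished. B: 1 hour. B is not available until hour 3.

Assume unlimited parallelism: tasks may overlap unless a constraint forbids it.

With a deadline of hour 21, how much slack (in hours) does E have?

After its own release at hour 3, B can start at hour 3 and finishes at hour 4.
After B (finishes hour 4, plus 3-hour gap → hour 7), C can start at hour 7 and finishes at hour 8.
E cannot begin until C (finishes hour 8). It runs from hour 8 to 8 + 3 = hour 11.

Working backward from the deadline:
To finish by hour 21, A (duration 8) must start no later than hour 13.
Nothing follows F; the deadline of hour 21 is its only limit. It must start by 21 − 7 = hour 14.
For E: A (must start by hour 13, minus 1-hour gap → hour 12); F (must start by hour 14, minus 2-hour gap → hour 12). The most restrictive is hour 12; with a 3-hour duration, E must start by hour 9.
So E can start as early as hour 8 and as late as hour 9, giving 9 − 8 = 1 hour of slack.

1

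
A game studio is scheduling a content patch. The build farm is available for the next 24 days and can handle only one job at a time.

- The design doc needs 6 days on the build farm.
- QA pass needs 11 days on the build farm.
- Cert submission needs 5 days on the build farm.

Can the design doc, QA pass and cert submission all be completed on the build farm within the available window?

Running back to back, the jobs need 6 + 11 + 5 = 22 days on the build farm.
Since 22 ≤ 24, they fit within the window.

Yes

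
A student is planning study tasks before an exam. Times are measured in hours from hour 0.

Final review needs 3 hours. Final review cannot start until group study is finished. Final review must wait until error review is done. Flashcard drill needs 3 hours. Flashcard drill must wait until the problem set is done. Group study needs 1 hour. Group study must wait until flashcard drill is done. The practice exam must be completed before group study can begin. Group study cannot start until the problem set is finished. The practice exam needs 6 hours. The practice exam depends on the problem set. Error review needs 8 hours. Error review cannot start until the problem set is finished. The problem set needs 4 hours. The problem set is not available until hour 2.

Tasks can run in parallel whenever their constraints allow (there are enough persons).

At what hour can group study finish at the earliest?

The problem set waits on its own release at hour 2, so it starts at hour 2 and finishes at 2 + 4 = hour 6.
After the problem set (finishes hour 6), the practice exam can start at hour 6 and finishes at hour 12.
Flashcard drill waits on the problem set (finishes hour 6), so it starts at hour 6 and finishes at 6 + 3 = hour 9.
Group study has to wait for flashcard drill (finishes hour 9); the practice exam (finishes hour 12); the problem set (finishes hour 6). The latest of these is hour 12, so group study runs hour 12 to 12 + 1 = hour 13.

13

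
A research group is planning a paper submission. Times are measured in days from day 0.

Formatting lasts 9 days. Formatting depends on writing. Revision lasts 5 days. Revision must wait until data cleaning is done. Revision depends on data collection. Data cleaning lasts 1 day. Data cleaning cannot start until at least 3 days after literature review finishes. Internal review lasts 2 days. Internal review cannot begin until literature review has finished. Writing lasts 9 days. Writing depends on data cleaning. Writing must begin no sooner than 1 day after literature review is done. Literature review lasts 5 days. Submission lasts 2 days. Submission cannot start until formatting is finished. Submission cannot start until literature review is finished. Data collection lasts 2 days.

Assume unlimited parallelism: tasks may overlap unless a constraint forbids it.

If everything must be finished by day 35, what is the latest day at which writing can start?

Submission has no dependents, so it just needs to finish by day 35. Starting by 35 − 2 = day 33 achieves that.
Formatting feeds into submission (must start by day 33); so formatting must finish by day 33 and therefore start by day 24.
Writing has to be done before formatting (must start by day 24). That means finishing by day 24, i.e. starting by 24 − 9 = day 15.

15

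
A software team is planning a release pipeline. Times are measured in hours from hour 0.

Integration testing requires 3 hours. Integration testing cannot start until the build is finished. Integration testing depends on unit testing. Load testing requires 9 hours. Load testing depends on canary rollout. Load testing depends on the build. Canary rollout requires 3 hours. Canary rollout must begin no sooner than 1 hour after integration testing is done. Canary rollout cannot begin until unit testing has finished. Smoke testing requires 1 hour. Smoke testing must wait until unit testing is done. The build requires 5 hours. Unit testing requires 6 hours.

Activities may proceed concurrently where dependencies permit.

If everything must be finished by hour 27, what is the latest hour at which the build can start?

6

Load testing has no dependents, so it just needs to finish by hour 27. Starting by 27 − 9 = hour 18 achieves that.
Since load testing (must start by hour 18) depends on it, canary rollout must finish by hour 18. Backing off its 3-hour duration gives a latest start of hour 15.
Since canary rollout (must start by hour 15, minus 1-hour gap → hour 14) depends on it, integration testing must finish by hour 14. Backing off its 3-hour duration gives a latest start of hour 11.
For the build: integration testing (must start by hour 11); load testing (must start by hour 18). The most restrictive is hour 11; with a 5-hour duration, the build must start by hour 6.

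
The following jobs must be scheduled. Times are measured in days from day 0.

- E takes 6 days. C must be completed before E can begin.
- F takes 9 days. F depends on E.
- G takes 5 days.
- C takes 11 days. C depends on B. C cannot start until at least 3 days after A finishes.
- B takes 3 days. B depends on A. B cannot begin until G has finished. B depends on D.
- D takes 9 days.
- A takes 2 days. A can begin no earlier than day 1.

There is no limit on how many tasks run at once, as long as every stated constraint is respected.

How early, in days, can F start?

G can start immediately at day 0; it finishes at day 5.
D has no prerequisites, so it starts at day 0 and finishes at day 9.
After its own release at day 1, A can start at day 1 and finishes at day 3.
B cannot start until A (finishes day 3); G (finishes day 5); D (finishes day 9). The controlling bound is day 9, so B finishes at 9 + 3 = day 12.
C needs all of B (finishes day 12); A (finishes day 3, plus 3-day gap → day 6). That puts its earliest start at day 12; it finishes at 12 + 11 = day 23.
E waits on C (finishes day 23), so it starts at day 23 and finishes at 23 + 6 = day 29.
F waits on E (finishes day 29), so the earliest it can start is day 29.

29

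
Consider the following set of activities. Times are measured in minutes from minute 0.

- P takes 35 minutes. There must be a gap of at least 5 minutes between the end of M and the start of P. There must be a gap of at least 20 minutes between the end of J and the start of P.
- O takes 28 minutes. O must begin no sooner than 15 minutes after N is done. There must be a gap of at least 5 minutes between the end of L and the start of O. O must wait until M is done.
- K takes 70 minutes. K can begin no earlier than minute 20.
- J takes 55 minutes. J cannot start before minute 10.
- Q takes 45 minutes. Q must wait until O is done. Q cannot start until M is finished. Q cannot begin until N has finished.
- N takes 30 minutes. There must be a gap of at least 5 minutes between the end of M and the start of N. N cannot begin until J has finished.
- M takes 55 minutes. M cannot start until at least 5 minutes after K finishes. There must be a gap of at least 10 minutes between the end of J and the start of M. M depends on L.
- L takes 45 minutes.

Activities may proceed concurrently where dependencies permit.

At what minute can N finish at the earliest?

Nothing blocks L, so it runs from minute 0 to minute 45.
After its own release at minute 20, K can start at minute 20 and finishes at minute 90.
J cannot begin until its own release at minute 10. It runs from minute 10 to 10 + 55 = minute 65.
M needs all of K (finishes minute 90, plus 5-minute gap → minute 95); J (finishes minute 65, plus 10-minute gap → minute 75); L (finishes minute 45). That puts its earliest start at minute 95; it finishes at 95 + 55 = minute 150.
N cannot start until M (finishes minute 150, plus 5-minute gap → minute 155); J (finishes minute 65). The controlling bound is minute 155, so N finishes at 155 + 30 = minute 185.

185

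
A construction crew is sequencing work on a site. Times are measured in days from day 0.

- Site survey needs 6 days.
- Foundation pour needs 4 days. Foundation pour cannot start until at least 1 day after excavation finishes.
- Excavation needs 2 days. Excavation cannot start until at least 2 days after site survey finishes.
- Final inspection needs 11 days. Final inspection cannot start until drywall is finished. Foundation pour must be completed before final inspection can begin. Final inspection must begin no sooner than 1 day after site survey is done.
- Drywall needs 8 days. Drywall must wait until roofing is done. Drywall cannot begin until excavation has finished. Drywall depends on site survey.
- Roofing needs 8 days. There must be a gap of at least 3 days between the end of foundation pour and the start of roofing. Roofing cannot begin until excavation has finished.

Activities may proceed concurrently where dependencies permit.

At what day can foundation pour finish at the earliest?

15

Site survey can start immediately at day 0; it finishes at day 6.
Excavation waits on site survey (finishes day 6, plus 2-day gap → day 8), so it starts at day 8 and finishes at 8 + 2 = day 10.
After excavation (finishes day 10, plus 1-day gap → day 11), foundation pour can start at day 11 and finishes at day 15.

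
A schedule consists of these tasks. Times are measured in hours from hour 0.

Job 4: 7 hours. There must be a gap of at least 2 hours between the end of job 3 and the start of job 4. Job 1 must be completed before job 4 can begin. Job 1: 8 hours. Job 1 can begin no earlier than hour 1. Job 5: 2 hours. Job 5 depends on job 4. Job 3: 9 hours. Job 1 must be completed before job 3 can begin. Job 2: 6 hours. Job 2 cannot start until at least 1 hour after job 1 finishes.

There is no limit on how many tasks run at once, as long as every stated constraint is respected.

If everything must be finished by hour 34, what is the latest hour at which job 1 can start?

6

Job 2 has no dependents, so it just needs to finish by hour 34. Starting by 34 − 6 = hour 28 achieves that.
Nothing follows job 5; the deadline of hour 34 is its only limit. It must start by 34 − 2 = hour 32.
Job 4 feeds into job 5 (must start by hour 32); so job 4 must finish by hour 32 and therefore start by hour 25.
Since job 4 (must start by hour 25, minus 2-hour gap → hour 23) depends on it, job 3 must finish by hour 23. Backing off its 9-hour duration gives a latest start of hour 14.
Job 1 must finish in time for job 2 (must start by hour 28, minus 1-hour gap → hour 27); job 3 (must start by hour 14); job 4 (must start by hour 25). The tightest is hour 14, so job 1 must start by 14 − 8 = hour 6.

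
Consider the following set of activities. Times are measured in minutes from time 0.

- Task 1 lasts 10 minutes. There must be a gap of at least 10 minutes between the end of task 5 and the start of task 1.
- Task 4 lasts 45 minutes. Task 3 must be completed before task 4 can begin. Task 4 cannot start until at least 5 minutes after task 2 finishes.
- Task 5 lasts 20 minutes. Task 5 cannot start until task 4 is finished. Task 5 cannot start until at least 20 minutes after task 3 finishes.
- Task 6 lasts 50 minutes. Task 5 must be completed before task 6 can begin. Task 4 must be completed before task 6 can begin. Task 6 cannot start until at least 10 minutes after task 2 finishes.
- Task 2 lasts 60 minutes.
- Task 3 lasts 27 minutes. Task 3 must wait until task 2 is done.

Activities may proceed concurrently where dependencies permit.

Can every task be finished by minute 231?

Task 2 can start immediately at minute 0; it finishes at minute 60.
Task 3 waits on task 2 (finishes minute 60), so it starts at minute 60 and finishes at 60 + 27 = minute 87.
For task 4: task 3 (finishes minute 87); task 2 (finishes minute 60, plus 5-minute gap → minute 65). Taking the maximum gives a start of minute 87, and it finishes at 87 + 45 = minute 132.
Task 5 needs all of task 4 (finishes minute 132); task 3 (finishes minute 87, plus 20-minute gap → minute 107). That puts its earliest start at minute 132; it finishes at 132 + 20 = minute 152.
Task 6 cannot start until task 5 (finishes minute 152); task 4 (finishes minute 132); task 2 (finishes minute 60, plus 10-minute gap → minute 70). The controlling bound is minute 152, so task 6 finishes at 152 + 50 = minute 202.
After task 5 (finishes minute 152, plus 10-minute gap → minute 162), task 1 can start at minute 162 and finishes at minute 172.
Every task is finished by minute 202, which is no later than the deadline of 231, so the schedule is feasible.

Yes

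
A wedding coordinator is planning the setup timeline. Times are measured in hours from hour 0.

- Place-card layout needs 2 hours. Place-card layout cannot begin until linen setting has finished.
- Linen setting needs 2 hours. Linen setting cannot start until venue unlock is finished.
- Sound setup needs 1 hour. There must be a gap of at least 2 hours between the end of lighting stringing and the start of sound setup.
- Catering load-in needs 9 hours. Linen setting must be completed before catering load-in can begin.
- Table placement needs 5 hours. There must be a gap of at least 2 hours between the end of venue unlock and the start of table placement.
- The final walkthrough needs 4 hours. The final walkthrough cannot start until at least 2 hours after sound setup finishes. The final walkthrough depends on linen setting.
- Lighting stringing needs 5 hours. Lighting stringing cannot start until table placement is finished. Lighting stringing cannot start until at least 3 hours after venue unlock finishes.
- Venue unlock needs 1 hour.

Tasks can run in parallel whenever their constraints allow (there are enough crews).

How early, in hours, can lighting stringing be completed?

13

Venue unlock has no prerequisites, so it starts at hour 0 and finishes at hour 1.
Table placement cannot begin until venue unlock (finishes hour 1, plus 2-hour gap → hour 3). It runs from hour 3 to 3 + 5 = hour 8.
For lighting stringing: table placement (finishes hour 8); venue unlock (finishes hour 1, plus 3-hour gap → hour 4). Taking the maximum gives a start of hour 8, and it finishes at 8 + 5 = hour 13.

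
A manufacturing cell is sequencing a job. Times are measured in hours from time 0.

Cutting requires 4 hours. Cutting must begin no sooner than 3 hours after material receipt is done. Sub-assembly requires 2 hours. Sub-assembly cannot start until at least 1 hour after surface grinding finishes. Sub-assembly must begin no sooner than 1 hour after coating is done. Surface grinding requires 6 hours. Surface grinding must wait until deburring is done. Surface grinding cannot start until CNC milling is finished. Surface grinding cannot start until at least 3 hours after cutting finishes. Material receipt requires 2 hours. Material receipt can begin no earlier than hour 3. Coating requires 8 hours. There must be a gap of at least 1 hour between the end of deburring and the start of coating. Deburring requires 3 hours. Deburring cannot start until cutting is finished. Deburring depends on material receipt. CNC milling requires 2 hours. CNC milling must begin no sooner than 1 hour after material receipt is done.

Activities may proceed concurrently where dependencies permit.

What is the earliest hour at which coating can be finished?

24

After its own release at hour 3, material receipt can start at hour 3 and finishes at hour 5.
Cutting cannot begin until material receipt (finishes hour 5, plus 3-hour gap → hour 8). It runs from hour 8 to 8 + 4 = hour 12.
Deburring cannot start until cutting (finishes hour 12); material receipt (finishes hour 5). The controlling bound is hour 12, so deburring finishes at 12 + 3 = hour 15.
Coating cannot begin until deburring (finishes hour 15, plus 1-hour gap → hour 16). It runs from hour 16 to 16 + 8 = hour 24.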